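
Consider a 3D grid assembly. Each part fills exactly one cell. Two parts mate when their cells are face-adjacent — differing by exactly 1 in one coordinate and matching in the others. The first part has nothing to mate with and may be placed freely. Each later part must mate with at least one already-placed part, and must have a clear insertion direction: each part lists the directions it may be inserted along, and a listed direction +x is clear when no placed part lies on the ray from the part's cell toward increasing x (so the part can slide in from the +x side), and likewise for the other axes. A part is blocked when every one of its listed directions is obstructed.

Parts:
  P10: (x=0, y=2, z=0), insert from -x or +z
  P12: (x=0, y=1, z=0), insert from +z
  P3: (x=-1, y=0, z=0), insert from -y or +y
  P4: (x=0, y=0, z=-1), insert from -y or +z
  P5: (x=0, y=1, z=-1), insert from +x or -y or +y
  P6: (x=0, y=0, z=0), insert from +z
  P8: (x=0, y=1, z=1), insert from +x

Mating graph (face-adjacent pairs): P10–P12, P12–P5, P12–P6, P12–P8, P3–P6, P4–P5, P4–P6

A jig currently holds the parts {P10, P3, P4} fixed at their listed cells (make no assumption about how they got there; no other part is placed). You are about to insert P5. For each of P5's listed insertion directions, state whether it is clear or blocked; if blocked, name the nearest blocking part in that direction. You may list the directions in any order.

+x: clear; +y: clear; -y: blocked by P4

+x: ray from P5(0, 1, -1) has no placed part ⇒ clear
-y: nearest on ray is P4@(0, 0, -1) ⇒ blocked
+y: ray from P5(0, 1, -1) has no placed part ⇒ clear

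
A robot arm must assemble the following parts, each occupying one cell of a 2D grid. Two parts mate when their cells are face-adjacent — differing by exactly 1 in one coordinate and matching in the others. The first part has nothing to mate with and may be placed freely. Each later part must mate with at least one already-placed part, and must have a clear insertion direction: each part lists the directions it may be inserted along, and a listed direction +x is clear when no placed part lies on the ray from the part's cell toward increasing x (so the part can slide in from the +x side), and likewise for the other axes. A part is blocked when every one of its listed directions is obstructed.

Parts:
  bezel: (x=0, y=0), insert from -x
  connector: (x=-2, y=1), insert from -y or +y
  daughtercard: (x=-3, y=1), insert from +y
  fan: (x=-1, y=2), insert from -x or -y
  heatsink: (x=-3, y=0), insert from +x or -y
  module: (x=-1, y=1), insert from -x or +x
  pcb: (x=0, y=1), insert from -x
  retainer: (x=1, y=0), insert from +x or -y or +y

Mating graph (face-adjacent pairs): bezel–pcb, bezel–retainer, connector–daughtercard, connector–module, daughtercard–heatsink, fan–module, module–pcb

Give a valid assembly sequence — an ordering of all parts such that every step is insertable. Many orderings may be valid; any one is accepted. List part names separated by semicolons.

retainer; bezel; pcb; module; connector; daughtercard; heatsink; fan

1. retainer@(1, 0) [+x clear] — {retainer}
2. bezel@(0, 0) [-x clear] — {bezel, retainer}
3. pcb@(0, 1) [-x clear] — {bezel, pcb, retainer}
4. module@(-1, 1) [-x clear] — {bezel, module, pcb, retainer}
5. connector@(-2, 1) [-y clear] — {bezel, connector, module, pcb, retainer}
6. daughtercard@(-3, 1) [+y clear] — {bezel, connector, daughtercard, module, pcb, retainer}
7. heatsink@(-3, 0) [-y clear] — {bezel, connector, daughtercard, heatsink, module, pcb, retainer}
8. fan@(-1, 2) [-x clear] — {bezel, connector, daughtercard, fan, heatsink, module, pcb, retainer}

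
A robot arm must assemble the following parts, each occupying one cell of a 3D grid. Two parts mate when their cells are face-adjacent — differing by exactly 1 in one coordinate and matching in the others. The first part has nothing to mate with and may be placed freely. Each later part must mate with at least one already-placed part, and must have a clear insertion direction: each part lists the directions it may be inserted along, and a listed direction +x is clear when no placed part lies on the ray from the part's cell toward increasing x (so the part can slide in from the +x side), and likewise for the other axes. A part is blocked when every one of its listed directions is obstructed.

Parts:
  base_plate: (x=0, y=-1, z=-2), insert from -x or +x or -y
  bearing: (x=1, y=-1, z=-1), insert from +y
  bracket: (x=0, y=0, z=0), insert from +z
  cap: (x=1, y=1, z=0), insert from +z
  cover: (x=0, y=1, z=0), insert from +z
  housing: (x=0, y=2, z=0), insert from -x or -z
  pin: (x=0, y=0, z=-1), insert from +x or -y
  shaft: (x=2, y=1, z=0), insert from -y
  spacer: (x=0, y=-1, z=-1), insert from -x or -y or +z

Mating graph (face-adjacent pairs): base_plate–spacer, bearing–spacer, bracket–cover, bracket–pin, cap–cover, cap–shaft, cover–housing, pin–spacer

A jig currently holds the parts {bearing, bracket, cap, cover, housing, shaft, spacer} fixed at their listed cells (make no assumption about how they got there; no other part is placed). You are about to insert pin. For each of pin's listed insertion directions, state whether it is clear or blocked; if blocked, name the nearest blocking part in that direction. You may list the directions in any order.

+x: ray from pin(0, 0, -1) has no placed part ⇒ clear
-y: nearest on ray is spacer@(0, -1, -1) ⇒ blocked

+x: clear; -y: blocked by spacer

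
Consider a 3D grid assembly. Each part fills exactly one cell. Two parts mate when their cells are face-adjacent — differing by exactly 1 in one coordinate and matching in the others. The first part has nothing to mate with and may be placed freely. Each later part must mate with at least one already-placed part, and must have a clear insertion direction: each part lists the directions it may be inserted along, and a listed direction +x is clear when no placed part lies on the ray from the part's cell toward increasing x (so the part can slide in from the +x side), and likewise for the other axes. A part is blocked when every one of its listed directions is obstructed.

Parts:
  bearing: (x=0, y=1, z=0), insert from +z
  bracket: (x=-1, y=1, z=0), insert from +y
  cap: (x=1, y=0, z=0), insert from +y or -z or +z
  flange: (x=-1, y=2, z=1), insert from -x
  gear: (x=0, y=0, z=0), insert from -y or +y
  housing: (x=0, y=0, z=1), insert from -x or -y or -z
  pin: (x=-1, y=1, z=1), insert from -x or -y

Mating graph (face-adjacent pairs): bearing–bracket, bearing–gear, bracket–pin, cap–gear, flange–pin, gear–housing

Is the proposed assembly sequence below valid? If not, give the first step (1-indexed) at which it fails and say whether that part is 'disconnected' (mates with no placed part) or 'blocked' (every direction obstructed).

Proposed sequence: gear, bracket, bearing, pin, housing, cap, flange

Invalid at step 2 (disconnected)

1. gear@(0, 0, 0) [-y clear] — {gear}
2. bracket@(-1, 1, 0) — no placed neighbour ⇒ disconnected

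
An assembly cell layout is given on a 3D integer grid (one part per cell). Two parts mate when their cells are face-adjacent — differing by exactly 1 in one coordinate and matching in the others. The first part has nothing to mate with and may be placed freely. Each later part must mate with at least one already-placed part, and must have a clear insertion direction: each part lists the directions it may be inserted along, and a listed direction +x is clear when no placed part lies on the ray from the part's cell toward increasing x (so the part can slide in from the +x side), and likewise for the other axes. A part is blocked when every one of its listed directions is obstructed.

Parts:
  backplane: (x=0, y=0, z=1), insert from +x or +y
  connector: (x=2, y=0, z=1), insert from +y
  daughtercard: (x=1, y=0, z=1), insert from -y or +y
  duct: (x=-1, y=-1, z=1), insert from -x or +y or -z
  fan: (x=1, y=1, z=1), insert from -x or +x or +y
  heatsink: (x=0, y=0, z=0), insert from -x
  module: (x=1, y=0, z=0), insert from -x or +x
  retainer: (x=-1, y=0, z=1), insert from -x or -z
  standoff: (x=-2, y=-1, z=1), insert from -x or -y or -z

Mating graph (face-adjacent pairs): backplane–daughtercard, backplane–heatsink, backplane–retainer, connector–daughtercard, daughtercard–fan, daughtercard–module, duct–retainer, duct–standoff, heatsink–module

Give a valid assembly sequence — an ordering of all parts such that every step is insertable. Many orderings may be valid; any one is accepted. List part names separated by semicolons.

1. module@(1, 0, 0) [-x clear] — {module}
2. daughtercard@(1, 0, 1) [-y clear] — {daughtercard, module}
3. fan@(1, 1, 1) [-x clear] — {daughtercard, fan, module}
4. heatsink@(0, 0, 0) [-x clear] — {daughtercard, fan, heatsink, module}
5. connector@(2, 0, 1) [+y clear] — {connector, daughtercard, fan, heatsink, module}
6. backplane@(0, 0, 1) [+y clear] — {backplane, connector, daughtercard, fan, heatsink, module}
7. retainer@(-1, 0, 1) [-x clear] — {backplane, connector, daughtercard, fan, heatsink, module, retainer}
8. duct@(-1, -1, 1) [-x clear] — {backplane, connector, daughtercard, duct, fan, heatsink, module, retainer}
9. standoff@(-2, -1, 1) [-x clear] — {backplane, connector, daughtercard, duct, fan, heatsink, module, retainer, standoff}

module; daughtercard; fan; heatsink; connector; backplane; retainer; duct; standoff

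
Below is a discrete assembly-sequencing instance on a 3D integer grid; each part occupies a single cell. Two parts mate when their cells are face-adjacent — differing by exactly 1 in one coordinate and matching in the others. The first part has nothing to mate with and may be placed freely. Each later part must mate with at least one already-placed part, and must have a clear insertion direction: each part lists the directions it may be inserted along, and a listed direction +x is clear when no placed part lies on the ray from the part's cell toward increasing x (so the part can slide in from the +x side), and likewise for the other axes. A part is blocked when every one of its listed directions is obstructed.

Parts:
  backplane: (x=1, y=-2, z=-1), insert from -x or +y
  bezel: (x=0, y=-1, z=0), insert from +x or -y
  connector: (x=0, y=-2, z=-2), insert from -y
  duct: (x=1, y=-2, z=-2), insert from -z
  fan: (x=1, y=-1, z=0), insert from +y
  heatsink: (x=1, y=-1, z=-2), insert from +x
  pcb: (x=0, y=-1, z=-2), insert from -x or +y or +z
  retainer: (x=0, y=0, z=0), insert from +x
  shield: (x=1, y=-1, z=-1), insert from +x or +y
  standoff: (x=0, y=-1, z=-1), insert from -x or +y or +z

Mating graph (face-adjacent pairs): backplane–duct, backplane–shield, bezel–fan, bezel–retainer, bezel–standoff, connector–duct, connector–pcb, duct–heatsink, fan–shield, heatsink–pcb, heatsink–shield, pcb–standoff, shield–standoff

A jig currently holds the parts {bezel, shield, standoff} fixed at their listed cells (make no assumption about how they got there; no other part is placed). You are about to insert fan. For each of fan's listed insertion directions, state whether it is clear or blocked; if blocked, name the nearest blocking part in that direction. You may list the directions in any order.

+y: ray from fan(1, -1, 0) has no placed part ⇒ clear

+y: clear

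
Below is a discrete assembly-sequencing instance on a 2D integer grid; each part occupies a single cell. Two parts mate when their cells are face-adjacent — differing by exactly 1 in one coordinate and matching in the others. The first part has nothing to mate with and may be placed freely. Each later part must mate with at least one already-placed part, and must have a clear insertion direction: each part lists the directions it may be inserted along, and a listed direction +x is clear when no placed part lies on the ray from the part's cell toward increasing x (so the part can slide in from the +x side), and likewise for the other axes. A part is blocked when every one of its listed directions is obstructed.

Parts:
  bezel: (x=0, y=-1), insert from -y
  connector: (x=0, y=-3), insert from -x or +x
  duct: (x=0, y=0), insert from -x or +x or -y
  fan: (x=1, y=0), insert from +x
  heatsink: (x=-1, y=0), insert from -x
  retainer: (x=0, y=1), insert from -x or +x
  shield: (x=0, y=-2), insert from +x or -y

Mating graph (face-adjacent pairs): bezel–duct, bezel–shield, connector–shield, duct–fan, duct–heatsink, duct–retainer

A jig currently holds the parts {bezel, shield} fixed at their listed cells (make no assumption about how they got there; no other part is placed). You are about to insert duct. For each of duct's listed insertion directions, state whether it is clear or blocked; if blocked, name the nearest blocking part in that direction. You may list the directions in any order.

-x: ray from duct(0, 0) has no placed part ⇒ clear
+x: ray from duct(0, 0) has no placed part ⇒ clear
-y: nearest on ray is bezel@(0, -1) ⇒ blocked

+x: clear; -x: clear; -y: blocked by bezel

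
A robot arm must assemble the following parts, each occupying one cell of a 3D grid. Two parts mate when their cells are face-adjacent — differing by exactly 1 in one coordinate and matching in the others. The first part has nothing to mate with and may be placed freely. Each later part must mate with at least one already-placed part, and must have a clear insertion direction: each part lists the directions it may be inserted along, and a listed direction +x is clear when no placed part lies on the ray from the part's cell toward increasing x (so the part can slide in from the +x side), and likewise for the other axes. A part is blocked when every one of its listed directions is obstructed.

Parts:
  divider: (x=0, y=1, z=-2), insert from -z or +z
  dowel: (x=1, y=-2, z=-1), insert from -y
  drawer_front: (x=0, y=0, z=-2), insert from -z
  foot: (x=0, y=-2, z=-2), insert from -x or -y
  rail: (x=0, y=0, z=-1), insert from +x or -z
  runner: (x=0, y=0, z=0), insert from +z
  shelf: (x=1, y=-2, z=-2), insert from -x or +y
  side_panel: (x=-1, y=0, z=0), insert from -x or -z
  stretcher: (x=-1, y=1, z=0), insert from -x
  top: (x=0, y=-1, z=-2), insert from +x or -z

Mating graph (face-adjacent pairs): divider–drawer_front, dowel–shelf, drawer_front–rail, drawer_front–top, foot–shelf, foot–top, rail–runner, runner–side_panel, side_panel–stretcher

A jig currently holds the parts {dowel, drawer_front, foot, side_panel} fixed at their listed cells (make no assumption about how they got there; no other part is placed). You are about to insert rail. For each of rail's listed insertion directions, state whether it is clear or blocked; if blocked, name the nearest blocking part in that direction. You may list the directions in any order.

+x: clear; -z: blocked by drawer_front

+x: ray from rail(0, 0, -1) has no placed part ⇒ clear
-z: nearest on ray is drawer_front@(0, 0, -2) ⇒ blocked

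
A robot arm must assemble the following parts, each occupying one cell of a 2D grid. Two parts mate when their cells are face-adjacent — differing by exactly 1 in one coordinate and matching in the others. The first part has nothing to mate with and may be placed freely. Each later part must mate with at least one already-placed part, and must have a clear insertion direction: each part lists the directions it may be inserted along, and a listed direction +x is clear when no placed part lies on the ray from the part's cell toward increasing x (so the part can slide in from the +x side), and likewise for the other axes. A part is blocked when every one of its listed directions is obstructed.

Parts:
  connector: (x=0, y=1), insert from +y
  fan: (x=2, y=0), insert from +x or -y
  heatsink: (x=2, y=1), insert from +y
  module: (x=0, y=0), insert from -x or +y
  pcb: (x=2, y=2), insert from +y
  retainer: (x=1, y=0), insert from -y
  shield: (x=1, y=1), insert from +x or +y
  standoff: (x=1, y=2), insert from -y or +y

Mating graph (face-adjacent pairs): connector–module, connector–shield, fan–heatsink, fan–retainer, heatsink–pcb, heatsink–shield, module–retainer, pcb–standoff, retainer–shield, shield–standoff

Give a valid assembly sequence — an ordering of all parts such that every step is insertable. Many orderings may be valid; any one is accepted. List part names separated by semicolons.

heatsink; pcb; shield; standoff; retainer; connector; fan; module

1. heatsink@(2, 1) [+y clear] — {heatsink}
2. pcb@(2, 2) [+y clear] — {heatsink, pcb}
3. shield@(1, 1) [+y clear] — {heatsink, pcb, shield}
4. standoff@(1, 2) [+y clear] — {heatsink, pcb, shield, standoff}
5. retainer@(1, 0) [-y clear] — {heatsink, pcb, retainer, shield, standoff}
6. connector@(0, 1) [+y clear] — {connector, heatsink, pcb, retainer, shield, standoff}
7. fan@(2, 0) [+x clear] — {connector, fan, heatsink, pcb, retainer, shield, standoff}
8. module@(0, 0) [-x clear] — {connector, fan, heatsink, module, pcb, retainer, shield, standoff}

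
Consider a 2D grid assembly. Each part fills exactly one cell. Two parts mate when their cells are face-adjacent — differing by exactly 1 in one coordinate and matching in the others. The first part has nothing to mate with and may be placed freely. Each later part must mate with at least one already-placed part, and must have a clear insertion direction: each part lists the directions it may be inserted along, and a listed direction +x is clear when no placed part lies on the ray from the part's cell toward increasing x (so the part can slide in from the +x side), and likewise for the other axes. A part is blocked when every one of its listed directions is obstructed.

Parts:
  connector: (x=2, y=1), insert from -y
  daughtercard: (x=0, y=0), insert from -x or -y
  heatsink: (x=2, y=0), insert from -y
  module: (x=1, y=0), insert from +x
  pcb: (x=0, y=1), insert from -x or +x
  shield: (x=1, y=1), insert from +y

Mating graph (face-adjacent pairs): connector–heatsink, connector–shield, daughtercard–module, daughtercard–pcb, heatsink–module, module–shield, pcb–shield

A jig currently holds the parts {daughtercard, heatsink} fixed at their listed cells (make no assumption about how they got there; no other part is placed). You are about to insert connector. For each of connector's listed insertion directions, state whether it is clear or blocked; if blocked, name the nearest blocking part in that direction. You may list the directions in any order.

-y: blocked by heatsink

-y: nearest on ray is heatsink@(2, 0) ⇒ blocked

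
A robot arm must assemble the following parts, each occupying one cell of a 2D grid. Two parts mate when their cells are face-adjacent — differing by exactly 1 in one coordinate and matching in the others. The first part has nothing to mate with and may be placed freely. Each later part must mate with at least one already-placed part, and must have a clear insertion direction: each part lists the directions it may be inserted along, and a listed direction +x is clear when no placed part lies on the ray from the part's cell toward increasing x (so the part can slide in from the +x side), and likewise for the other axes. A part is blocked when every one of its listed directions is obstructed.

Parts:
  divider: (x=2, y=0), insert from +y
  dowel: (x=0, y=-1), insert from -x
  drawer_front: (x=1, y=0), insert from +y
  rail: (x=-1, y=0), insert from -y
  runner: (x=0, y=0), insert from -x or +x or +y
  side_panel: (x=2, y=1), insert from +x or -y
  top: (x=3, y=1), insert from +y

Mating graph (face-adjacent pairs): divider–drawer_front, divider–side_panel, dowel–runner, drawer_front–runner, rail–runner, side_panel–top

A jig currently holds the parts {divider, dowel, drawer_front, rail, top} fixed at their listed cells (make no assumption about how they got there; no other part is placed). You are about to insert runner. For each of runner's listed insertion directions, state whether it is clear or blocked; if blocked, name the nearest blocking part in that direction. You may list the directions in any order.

+x: blocked by drawer_front; +y: clear; -x: blocked by rail

-x: nearest on ray is rail@(-1, 0) ⇒ blocked
+x: nearest on ray is drawer_front@(1, 0) ⇒ blocked
+y: ray from runner(0, 0) has no placed part ⇒ clear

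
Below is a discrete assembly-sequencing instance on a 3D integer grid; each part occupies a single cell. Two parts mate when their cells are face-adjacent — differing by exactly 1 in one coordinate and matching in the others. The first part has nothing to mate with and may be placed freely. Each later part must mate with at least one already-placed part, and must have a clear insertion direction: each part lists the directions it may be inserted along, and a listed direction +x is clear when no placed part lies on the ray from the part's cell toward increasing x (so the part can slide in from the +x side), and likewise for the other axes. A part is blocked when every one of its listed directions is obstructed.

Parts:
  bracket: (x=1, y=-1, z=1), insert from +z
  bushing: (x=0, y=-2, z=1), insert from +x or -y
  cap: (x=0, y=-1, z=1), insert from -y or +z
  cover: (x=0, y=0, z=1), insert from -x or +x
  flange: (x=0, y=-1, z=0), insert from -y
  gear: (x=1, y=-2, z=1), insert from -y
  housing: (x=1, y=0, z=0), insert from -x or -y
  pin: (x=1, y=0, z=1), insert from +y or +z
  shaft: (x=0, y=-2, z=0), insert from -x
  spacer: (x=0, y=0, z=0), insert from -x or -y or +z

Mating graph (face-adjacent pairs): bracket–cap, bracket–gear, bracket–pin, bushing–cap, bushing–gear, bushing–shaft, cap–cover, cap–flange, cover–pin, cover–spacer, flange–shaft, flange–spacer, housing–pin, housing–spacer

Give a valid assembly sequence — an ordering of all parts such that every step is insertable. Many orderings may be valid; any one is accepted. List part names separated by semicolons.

spacer; flange; shaft; bushing; housing; pin; bracket; gear; cover; cap

1. spacer@(0, 0, 0) [-x clear] — {spacer}
2. flange@(0, -1, 0) [-y clear] — {flange, spacer}
3. shaft@(0, -2, 0) [-x clear] — {flange, shaft, spacer}
4. bushing@(0, -2, 1) [+x clear] — {bushing, flange, shaft, spacer}
5. housing@(1, 0, 0) [-y clear] — {bushing, flange, housing, shaft, spacer}
6. pin@(1, 0, 1) [+y clear] — {bushing, flange, housing, pin, shaft, spacer}
7. bracket@(1, -1, 1) [+z clear] — {bracket, bushing, flange, housing, pin, shaft, spacer}
8. gear@(1, -2, 1) [-y clear] — {bracket, bushing, flange, gear, housing, pin, shaft, spacer}
9. cover@(0, 0, 1) [-x clear] — {bracket, bushing, cover, flange, gear, housing, pin, shaft, spacer}
10. cap@(0, -1, 1) [+z clear] — {bracket, bushing, cap, cover, flange, gear, housing, pin, shaft, spacer}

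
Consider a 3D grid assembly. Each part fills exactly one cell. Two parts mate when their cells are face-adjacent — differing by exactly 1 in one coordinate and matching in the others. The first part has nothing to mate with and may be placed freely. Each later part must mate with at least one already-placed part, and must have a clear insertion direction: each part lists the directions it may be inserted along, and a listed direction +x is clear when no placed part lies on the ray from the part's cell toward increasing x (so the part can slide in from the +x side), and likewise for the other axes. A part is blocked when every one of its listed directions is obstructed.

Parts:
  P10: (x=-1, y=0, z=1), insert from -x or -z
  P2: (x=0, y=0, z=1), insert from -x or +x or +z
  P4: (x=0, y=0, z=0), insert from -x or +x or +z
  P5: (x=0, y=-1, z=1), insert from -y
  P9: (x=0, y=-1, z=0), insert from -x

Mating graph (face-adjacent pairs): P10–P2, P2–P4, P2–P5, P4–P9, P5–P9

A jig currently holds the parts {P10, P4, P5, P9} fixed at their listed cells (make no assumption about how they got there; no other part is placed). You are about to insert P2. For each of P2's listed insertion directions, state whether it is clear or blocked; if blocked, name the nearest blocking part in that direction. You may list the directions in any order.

+x: clear; +z: clear; -x: blocked by P10

-x: nearest on ray is P10@(-1, 0, 1) ⇒ blocked
+x: ray from P2(0, 0, 1) has no placed part ⇒ clear
+z: ray from P2(0, 0, 1) has no placed part ⇒ clear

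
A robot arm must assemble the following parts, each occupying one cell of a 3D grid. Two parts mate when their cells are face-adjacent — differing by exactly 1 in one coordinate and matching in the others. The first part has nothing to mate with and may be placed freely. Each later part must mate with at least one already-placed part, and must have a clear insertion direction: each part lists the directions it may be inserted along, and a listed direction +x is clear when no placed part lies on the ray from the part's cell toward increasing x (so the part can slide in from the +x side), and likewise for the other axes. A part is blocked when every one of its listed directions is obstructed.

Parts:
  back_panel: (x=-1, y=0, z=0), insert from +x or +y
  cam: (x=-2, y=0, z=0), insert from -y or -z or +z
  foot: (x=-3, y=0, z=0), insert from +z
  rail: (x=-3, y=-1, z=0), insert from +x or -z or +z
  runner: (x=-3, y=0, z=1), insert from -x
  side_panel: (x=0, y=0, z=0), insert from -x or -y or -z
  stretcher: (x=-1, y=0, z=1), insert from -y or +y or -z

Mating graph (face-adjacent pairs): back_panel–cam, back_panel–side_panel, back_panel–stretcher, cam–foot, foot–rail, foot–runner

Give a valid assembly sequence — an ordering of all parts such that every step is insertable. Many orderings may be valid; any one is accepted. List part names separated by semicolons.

1. rail@(-3, -1, 0) [+x clear] — {rail}
2. foot@(-3, 0, 0) [+z clear] — {foot, rail}
3. runner@(-3, 0, 1) [-x clear] — {foot, rail, runner}
4. cam@(-2, 0, 0) [-y clear] — {cam, foot, rail, runner}
5. back_panel@(-1, 0, 0) [+x clear] — {back_panel, cam, foot, rail, runner}
6. side_panel@(0, 0, 0) [-y clear] — {back_panel, cam, foot, rail, runner, side_panel}
7. stretcher@(-1, 0, 1) [-y clear] — {back_panel, cam, foot, rail, runner, side_panel, stretcher}

rail; foot; runner; cam; back_panel; side_panel; stretcher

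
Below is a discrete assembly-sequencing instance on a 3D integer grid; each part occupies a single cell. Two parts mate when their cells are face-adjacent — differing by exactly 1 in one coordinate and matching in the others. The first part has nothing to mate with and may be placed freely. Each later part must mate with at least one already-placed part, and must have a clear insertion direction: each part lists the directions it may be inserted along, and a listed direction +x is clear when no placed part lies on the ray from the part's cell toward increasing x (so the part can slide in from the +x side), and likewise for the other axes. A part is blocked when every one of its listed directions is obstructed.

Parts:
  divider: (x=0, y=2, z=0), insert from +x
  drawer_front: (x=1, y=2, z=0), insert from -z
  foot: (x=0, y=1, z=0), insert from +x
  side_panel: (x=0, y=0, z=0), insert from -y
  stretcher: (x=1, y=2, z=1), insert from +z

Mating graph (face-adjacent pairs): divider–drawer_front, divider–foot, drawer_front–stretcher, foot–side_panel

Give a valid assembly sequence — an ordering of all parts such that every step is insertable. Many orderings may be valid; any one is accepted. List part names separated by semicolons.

1. foot@(0, 1, 0) [+x clear] — {foot}
2. divider@(0, 2, 0) [+x clear] — {divider, foot}
3. drawer_front@(1, 2, 0) [-z clear] — {divider, drawer_front, foot}
4. stretcher@(1, 2, 1) [+z clear] — {divider, drawer_front, foot, stretcher}
5. side_panel@(0, 0, 0) [-y clear] — {divider, drawer_front, foot, side_panel, stretcher}

foot; divider; drawer_front; stretcher; side_panel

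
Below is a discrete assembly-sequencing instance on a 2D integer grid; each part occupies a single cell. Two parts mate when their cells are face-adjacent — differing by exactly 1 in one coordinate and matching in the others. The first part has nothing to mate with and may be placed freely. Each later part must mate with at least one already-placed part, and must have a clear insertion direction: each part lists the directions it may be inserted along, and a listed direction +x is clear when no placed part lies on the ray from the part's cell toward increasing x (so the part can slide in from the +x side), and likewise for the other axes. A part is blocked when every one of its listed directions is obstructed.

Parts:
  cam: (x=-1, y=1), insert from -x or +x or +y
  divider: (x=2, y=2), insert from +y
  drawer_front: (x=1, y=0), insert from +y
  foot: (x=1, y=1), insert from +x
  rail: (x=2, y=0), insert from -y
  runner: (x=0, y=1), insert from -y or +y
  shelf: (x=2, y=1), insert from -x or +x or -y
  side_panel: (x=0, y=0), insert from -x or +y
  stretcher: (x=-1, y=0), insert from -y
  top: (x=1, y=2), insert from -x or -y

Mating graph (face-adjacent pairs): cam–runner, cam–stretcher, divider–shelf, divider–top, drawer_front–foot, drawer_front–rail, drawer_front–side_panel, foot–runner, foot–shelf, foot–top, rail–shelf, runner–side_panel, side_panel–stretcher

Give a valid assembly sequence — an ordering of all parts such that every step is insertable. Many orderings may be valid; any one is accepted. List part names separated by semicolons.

1. stretcher@(-1, 0) [-y clear] — {stretcher}
2. cam@(-1, 1) [-x clear] — {cam, stretcher}
3. side_panel@(0, 0) [+y clear] — {cam, side_panel, stretcher}
4. drawer_front@(1, 0) [+y clear] — {cam, drawer_front, side_panel, stretcher}
5. foot@(1, 1) [+x clear] — {cam, drawer_front, foot, side_panel, stretcher}
6. rail@(2, 0) [-y clear] — {cam, drawer_front, foot, rail, side_panel, stretcher}
7. shelf@(2, 1) [+x clear] — {cam, drawer_front, foot, rail, shelf, side_panel, stretcher}
8. divider@(2, 2) [+y clear] — {cam, divider, drawer_front, foot, rail, shelf, side_panel, stretcher}
9. top@(1, 2) [-x clear] — {cam, divider, drawer_front, foot, rail, shelf, side_panel, stretcher, top}
10. runner@(0, 1) [+y clear] — {cam, divider, drawer_front, foot, rail, runner, shelf, side_panel, stretcher, top}

stretcher; cam; side_panel; drawer_front; foot; rail; shelf; divider; top; runner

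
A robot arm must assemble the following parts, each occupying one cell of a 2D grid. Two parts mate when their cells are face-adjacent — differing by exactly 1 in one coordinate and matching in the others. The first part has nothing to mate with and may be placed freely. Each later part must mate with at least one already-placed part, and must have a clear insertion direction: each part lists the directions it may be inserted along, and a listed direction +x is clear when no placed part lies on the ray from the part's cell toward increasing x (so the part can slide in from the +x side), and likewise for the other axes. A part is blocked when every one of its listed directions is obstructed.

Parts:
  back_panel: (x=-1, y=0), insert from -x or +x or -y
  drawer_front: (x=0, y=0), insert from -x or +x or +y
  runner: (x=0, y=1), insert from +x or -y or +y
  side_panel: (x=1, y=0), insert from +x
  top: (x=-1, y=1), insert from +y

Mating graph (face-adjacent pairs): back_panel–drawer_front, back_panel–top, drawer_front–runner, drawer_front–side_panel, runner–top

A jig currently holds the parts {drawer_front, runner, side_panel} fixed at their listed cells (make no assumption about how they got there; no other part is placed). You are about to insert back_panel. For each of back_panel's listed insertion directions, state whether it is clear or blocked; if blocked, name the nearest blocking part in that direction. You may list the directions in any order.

+x: blocked by drawer_front; -x: clear; -y: clear

-x: ray from back_panel(-1, 0) has no placed part ⇒ clear
+x: nearest on ray is drawer_front@(0, 0) ⇒ blocked
-y: ray from back_panel(-1, 0) has no placed part ⇒ clear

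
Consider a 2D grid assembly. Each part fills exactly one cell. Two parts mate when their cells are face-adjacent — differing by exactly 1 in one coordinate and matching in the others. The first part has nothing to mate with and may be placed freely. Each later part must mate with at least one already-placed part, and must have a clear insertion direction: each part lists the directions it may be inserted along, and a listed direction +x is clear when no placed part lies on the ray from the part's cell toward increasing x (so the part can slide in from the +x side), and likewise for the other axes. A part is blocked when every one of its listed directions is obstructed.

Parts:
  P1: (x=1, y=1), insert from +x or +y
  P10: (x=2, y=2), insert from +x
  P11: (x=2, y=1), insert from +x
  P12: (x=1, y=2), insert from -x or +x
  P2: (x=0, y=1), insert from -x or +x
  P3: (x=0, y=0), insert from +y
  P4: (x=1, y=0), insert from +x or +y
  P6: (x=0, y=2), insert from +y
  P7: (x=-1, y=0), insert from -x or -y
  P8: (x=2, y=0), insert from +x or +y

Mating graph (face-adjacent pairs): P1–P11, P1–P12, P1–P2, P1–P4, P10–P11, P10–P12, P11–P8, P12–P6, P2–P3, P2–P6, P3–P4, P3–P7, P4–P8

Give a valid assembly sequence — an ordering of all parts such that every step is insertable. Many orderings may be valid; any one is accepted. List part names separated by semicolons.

1. P7@(-1, 0) [-x clear] — {P7}
2. P3@(0, 0) [+y clear] — {P3, P7}
3. P2@(0, 1) [-x clear] — {P2, P3, P7}
4. P4@(1, 0) [+x clear] — {P2, P3, P4, P7}
5. P8@(2, 0) [+x clear] — {P2, P3, P4, P7, P8}
6. P11@(2, 1) [+x clear] — {P11, P2, P3, P4, P7, P8}
7. P10@(2, 2) [+x clear] — {P10, P11, P2, P3, P4, P7, P8}
8. P1@(1, 1) [+y clear] — {P1, P10, P11, P2, P3, P4, P7, P8}
9. P12@(1, 2) [-x clear] — {P1, P10, P11, P12, P2, P3, P4, P7, P8}
10. P6@(0, 2) [+y clear] — {P1, P10, P11, P12, P2, P3, P4, P6, P7, P8}

P7; P3; P2; P4; P8; P11; P10; P1; P12; P6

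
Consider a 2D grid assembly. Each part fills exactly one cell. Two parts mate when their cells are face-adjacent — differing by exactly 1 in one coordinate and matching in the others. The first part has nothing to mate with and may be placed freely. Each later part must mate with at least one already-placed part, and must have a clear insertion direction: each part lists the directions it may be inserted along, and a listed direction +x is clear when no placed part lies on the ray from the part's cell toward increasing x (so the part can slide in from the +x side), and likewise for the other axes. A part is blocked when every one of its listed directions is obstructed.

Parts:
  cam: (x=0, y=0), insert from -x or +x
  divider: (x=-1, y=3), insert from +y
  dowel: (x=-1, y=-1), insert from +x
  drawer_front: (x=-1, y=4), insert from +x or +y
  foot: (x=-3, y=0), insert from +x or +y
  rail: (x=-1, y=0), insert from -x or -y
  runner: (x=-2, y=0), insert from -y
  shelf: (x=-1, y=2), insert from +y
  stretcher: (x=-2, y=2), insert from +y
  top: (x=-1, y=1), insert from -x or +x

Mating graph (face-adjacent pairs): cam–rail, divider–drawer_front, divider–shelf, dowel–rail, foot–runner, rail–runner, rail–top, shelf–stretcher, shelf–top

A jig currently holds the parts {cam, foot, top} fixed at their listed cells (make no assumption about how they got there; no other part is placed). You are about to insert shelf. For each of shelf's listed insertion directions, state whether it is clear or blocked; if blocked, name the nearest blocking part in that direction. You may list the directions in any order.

+y: clear

+y: ray from shelf(-1, 2) has no placed part ⇒ clear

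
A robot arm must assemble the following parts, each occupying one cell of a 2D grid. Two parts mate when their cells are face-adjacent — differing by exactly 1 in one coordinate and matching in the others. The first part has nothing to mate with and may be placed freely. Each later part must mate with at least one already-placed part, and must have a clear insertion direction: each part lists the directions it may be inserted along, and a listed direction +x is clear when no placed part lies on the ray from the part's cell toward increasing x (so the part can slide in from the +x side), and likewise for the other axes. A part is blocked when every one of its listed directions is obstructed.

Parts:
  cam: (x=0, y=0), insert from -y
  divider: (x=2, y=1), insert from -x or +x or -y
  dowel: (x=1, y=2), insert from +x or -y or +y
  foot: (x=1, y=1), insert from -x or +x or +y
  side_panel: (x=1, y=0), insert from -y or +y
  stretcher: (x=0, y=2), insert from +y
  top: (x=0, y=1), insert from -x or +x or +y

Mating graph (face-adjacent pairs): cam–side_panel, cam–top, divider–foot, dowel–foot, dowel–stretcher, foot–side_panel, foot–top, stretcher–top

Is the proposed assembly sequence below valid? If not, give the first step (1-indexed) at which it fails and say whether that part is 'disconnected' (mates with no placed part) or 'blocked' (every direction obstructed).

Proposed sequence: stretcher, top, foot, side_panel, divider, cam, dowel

Valid

1. stretcher@(0, 2) [+y clear] — {stretcher}
2. top@(0, 1) [-x clear] — {stretcher, top}
3. foot@(1, 1) [+x clear] — {foot, stretcher, top}
4. side_panel@(1, 0) [-y clear] — {foot, side_panel, stretcher, top}
5. divider@(2, 1) [+x clear] — {divider, foot, side_panel, stretcher, top}
6. cam@(0, 0) [-y clear] — {cam, divider, foot, side_panel, stretcher, top}
7. dowel@(1, 2) [+x clear] — {cam, divider, dowel, foot, side_panel, stretcher, top}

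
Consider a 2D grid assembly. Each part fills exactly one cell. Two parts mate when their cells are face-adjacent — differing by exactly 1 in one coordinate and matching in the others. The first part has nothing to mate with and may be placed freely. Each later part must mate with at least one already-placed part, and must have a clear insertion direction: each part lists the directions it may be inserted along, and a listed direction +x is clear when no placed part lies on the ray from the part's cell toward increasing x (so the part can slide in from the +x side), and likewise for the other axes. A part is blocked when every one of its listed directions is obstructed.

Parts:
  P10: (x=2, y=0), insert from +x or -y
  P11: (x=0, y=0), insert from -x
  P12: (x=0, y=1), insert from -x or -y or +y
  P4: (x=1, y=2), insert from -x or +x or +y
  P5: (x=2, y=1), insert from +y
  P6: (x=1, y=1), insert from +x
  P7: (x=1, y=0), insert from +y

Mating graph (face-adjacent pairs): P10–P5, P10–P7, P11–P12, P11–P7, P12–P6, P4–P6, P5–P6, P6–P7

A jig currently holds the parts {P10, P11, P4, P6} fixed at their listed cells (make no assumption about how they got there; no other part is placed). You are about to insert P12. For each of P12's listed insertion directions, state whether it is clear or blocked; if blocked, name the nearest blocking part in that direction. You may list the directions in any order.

+y: clear; -x: clear; -y: blocked by P11

-x: ray from P12(0, 1) has no placed part ⇒ clear
-y: nearest on ray is P11@(0, 0) ⇒ blocked
+y: ray from P12(0, 1) has no placed part ⇒ clear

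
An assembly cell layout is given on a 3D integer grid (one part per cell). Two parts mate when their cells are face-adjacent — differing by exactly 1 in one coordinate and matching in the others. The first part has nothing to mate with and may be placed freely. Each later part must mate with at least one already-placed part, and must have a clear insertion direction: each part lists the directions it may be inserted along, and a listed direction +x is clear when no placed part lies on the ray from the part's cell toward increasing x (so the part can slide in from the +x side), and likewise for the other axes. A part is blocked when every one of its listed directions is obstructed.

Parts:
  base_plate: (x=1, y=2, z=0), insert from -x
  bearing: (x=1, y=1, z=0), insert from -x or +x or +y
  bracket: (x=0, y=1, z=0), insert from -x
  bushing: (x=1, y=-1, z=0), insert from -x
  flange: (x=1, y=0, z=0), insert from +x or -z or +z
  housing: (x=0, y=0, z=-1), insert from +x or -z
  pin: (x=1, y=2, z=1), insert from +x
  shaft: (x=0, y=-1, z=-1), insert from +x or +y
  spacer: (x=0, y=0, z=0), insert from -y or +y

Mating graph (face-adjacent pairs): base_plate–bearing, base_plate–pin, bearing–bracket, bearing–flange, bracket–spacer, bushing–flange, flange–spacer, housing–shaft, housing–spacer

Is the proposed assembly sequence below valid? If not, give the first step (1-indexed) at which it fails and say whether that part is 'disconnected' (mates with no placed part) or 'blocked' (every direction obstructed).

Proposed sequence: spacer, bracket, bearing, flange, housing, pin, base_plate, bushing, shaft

1. spacer@(0, 0, 0) [-y clear] — {spacer}
2. bracket@(0, 1, 0) [-x clear] — {bracket, spacer}
3. bearing@(1, 1, 0) [+x clear] — {bearing, bracket, spacer}
4. flange@(1, 0, 0) [+x clear] — {bearing, bracket, flange, spacer}
5. housing@(0, 0, -1) [+x clear] — {bearing, bracket, flange, housing, spacer}
6. pin@(1, 2, 1) — no placed neighbour ⇒ disconnected

Invalid at step 6 (disconnected)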